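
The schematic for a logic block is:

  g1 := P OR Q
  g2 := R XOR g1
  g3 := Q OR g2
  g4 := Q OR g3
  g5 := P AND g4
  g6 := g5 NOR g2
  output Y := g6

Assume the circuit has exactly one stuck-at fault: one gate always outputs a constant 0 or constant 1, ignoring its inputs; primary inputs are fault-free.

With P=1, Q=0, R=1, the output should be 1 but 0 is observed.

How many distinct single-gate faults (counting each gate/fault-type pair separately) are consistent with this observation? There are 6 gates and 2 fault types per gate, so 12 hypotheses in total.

Fault-free: g1=1, g2=0, g3=0, g4=0, g5=0, g6=1 → 1. Observed 0.
  g1 stuck-at-0: output 0 ✓
  g1 stuck-at-1: output 1 ✗
  g2 stuck-at-0: output 1 ✗
  g2 stuck-at-1: output 0 ✓
  g3 stuck-at-0: output 1 ✗
  g3 stuck-at-1: output 0 ✓
  g4 stuck-at-0: output 1 ✗
  g4 stuck-at-1: output 0 ✓
  g5 stuck-at-0: output 1 ✗
  g5 stuck-at-1: output 0 ✓
  g6 stuck-at-0: output 0 ✓
  g6 stuck-at-1: output 1 ✗
Consistent faults: {g1 stuck-at-0, g2 stuck-at-1, g3 stuck-at-1, g4 stuck-at-1, g5 stuck-at-1, g6 stuck-at-0} — 6 in all.

6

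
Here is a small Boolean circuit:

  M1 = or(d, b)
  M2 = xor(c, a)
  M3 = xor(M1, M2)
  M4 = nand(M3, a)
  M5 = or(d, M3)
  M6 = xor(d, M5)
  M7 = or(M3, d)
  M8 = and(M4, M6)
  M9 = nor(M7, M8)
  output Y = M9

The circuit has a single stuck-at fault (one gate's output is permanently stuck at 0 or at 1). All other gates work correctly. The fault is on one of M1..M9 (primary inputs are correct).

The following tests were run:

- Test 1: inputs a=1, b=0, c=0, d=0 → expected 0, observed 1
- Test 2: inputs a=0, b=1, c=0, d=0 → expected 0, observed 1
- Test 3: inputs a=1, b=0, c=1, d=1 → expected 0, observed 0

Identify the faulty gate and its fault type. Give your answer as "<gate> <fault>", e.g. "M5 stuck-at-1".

Fault-free values for test 1 (a=1, b=0, c=0, d=0): M1=0, M2=1, M3=1, M4=0, M5=1, M6=1, M7=1, M8=0, M9=0, giving Y=0. Observed 1.
Test 1: faults giving observed 1 are {M1 stuck-at-1, M2 stuck-at-0, M3 stuck-at-0, M7 stuck-at-0, M9 stuck-at-1}.
Test 2 (a=0, b=1, c=0, d=0): fault-free M1=1, M2=0, M3=1, M4=1, M5=1, M6=1, M7=1, M8=1, M9=0 → 0; observed 1. Eliminates M1 stuck-at-1, M2 stuck-at-0, M7 stuck-at-0.
Test 3 (a=1, b=0, c=1, d=1): fault-free M1=1, M2=0, M3=1, M4=0, M5=1, M6=0, M7=1, M8=0, M9=0 → 0; observed 0. Eliminates M9 stuck-at-1.
Only M3 stuck-at-0 is consistent with every test.

M3 stuck-at-0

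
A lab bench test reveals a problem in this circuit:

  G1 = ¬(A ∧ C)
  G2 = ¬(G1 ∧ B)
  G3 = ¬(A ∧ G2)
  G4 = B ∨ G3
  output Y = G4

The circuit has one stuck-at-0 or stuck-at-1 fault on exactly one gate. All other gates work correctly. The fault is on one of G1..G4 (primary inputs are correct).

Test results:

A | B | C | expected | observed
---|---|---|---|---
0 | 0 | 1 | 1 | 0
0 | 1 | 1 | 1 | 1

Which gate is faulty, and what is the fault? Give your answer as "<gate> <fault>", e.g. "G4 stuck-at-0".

G3 stuck-at-0

Fault-free values for test 1 (A=0, B=0, C=1): G1=1, G2=1, G3=1, G4=1, giving Y=1. Observed 0.
Test 1: faults giving observed 0 are {G3 stuck-at-0, G4 stuck-at-0}.
Test 2 (A=0, B=1, C=1): fault-free G1=1, G2=0, G3=1, G4=1 → 1; observed 1. Eliminates G4 stuck-at-0.
Only G3 stuck-at-0 is consistent with every test.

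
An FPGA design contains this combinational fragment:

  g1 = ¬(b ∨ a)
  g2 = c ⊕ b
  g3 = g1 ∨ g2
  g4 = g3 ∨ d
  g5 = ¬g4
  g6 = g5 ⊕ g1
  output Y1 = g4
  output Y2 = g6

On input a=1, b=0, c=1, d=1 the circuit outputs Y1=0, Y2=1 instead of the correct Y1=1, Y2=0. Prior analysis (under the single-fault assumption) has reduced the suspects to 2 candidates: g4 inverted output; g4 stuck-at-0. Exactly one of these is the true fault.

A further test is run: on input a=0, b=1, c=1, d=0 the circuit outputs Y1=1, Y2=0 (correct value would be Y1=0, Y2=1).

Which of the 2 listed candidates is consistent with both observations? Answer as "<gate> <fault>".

Evaluate each candidate on input a=0, b=1, c=1, d=0:
  g4 inverted output: g1=0, g2=0, g3=0, g4=1 [inverted output], g5=0, g6=0 → Y1=1, Y2=0 — matches
  g4 stuck-at-0: g1=0, g2=0, g3=0, g4=0 [stuck-at-0], g5=1, g6=1 → Y1=0, Y2=1 — eliminated
Only g4 inverted output reproduces the observed Y1=1, Y2=0.

g4 inverted output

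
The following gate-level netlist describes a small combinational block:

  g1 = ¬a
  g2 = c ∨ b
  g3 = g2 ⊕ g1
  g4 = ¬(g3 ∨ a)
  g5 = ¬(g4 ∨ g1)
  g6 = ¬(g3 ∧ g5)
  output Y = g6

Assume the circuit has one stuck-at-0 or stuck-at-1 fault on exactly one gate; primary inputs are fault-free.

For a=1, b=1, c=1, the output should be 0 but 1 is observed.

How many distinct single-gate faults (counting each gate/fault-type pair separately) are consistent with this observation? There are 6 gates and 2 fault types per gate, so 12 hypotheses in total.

6

Fault-free: g1=0, g2=1, g3=1, g4=0, g5=1, g6=0 → 0. Observed 1.
  g1 stuck-at-0: output 0 ✗
  g1 stuck-at-1: output 1 ✓
  g2 stuck-at-0: output 1 ✓
  g2 stuck-at-1: output 0 ✗
  g3 stuck-at-0: output 1 ✓
  g3 stuck-at-1: output 0 ✗
  g4 stuck-at-0: output 0 ✗
  g4 stuck-at-1: output 1 ✓
  g5 stuck-at-0: output 1 ✓
  g5 stuck-at-1: output 0 ✗
  g6 stuck-at-0: output 0 ✗
  g6 stuck-at-1: output 1 ✓
Consistent faults: {g1 stuck-at-1, g2 stuck-at-0, g3 stuck-at-0, g4 stuck-at-1, g5 stuck-at-0, g6 stuck-at-1} — 6 in all.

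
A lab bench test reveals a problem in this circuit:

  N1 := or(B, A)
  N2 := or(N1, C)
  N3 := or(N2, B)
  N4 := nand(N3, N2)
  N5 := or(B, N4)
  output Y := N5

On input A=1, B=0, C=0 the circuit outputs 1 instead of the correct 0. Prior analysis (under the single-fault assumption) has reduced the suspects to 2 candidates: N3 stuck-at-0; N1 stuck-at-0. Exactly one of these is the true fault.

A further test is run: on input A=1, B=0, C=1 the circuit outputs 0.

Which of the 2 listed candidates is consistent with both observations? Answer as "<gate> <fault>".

N1 stuck-at-0

Evaluate each candidate on input A=1, B=0, C=1:
  N3 stuck-at-0: N1=1, N2=1, N3=0 [stuck-at-0], N4=1, N5=1 → 1 — eliminated
  N1 stuck-at-0: N1=0 [stuck-at-0], N2=1, N3=1, N4=0, N5=0 → 0 — matches
Only N1 stuck-at-0 reproduces the observed 0.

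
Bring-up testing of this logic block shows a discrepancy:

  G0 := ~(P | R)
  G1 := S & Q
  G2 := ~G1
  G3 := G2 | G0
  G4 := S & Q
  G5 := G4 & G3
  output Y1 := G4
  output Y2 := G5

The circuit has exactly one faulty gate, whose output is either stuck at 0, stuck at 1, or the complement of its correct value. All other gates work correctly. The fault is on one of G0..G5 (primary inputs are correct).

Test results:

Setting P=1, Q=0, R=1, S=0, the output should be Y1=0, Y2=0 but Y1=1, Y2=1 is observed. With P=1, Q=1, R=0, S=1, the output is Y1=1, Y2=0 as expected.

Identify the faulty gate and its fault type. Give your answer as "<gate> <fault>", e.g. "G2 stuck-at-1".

Fault-free values for test 1 (P=1, Q=0, R=1, S=0): G0=0, G1=0, G2=1, G3=1, G4=0, G5=0, giving Y1=0, Y2=0. Observed Y1=1, Y2=1.
Test 1: faults giving observed Y1=1, Y2=1 are {G4 stuck-at-1, G4 inverted output}.
Test 2 (P=1, Q=1, R=0, S=1): fault-free G0=0, G1=1, G2=0, G3=0, G4=1, G5=0 → Y1=1, Y2=0; observed Y1=1, Y2=0. Eliminates G4 inverted output.
Only G4 stuck-at-1 is consistent with every test.

G4 stuck-at-1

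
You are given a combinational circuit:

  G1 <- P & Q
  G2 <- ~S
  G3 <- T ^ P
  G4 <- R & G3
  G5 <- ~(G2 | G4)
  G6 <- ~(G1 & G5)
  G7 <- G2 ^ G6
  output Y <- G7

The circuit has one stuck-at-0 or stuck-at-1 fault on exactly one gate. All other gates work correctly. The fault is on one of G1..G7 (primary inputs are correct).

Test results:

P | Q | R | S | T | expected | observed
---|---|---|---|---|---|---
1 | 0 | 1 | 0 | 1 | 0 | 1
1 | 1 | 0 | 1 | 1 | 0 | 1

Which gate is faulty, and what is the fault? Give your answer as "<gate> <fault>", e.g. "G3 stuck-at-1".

Fault-free values for test 1 (P=1, Q=0, R=1, S=0, T=1): G1=0, G2=1, G3=0, G4=0, G5=0, G6=1, G7=0, giving Y=0. Observed 1.
Test 1: faults giving observed 1 are {G2 stuck-at-0, G6 stuck-at-0, G7 stuck-at-1}.
Test 2 (P=1, Q=1, R=0, S=1, T=1): fault-free G1=1, G2=0, G3=0, G4=0, G5=1, G6=0, G7=0 → 0; observed 1. Eliminates G2 stuck-at-0, G6 stuck-at-0.
Only G7 stuck-at-1 is consistent with every test.

G7 stuck-at-1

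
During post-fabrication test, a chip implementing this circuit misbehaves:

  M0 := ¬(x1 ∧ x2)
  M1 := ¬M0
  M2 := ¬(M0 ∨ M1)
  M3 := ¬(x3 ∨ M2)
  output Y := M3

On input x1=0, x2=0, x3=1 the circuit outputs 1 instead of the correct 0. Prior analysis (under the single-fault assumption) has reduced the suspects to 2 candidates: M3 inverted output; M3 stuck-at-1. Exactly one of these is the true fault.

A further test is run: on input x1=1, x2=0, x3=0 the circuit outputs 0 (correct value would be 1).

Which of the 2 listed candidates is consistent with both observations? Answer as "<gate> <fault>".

Evaluate each candidate on input x1=1, x2=0, x3=0:
  M3 inverted output: M0=1, M1=0, M2=0, M3=0 [inverted output] → 0 — matches
  M3 stuck-at-1: M0=1, M1=0, M2=0, M3=1 [stuck-at-1] → 1 — eliminated
Only M3 inverted output reproduces the observed 0.

M3 inverted output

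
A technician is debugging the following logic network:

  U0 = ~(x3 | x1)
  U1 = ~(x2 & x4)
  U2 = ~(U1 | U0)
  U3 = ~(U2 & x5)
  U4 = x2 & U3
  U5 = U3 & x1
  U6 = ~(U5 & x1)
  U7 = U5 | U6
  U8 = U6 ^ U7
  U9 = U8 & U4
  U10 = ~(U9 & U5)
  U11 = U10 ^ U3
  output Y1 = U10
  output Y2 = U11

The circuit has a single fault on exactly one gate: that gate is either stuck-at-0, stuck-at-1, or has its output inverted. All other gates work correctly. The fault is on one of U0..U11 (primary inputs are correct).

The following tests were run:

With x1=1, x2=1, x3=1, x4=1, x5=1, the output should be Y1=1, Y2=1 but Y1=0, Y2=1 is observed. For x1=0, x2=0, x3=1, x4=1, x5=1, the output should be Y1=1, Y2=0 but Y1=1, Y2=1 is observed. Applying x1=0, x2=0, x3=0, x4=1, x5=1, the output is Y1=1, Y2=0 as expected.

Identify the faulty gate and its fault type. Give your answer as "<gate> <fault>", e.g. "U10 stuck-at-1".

Fault-free values for test 1 (x1=1, x2=1, x3=1, x4=1, x5=1): U0=0, U1=0, U2=1, U3=0, U4=0, U5=0, U6=1, U7=1, U8=0, U9=0, U10=1, U11=1, giving Y1=1, Y2=1. Observed Y1=0, Y2=1.
Test 1: faults giving observed Y1=0, Y2=1 are {U0 stuck-at-1, U0 inverted output, U1 stuck-at-1, U1 inverted output, U2 stuck-at-0, U2 inverted output, U3 stuck-at-1, U3 inverted output}.
Test 2 (x1=0, x2=0, x3=1, x4=1, x5=1): fault-free U0=0, U1=1, U2=0, U3=1, U4=0, U5=0, U6=1, U7=1, U8=0, U9=0, U10=1, U11=0 → Y1=1, Y2=0; observed Y1=1, Y2=1. Eliminates U0 stuck-at-1, U0 inverted output, U1 stuck-at-1, U2 stuck-at-0, U3 stuck-at-1.
Test 3 (x1=0, x2=0, x3=0, x4=1, x5=1): fault-free U0=1, U1=1, U2=0, U3=1, U4=0, U5=0, U6=1, U7=1, U8=0, U9=0, U10=1, U11=0 → Y1=1, Y2=0; observed Y1=1, Y2=0. Eliminates U2 inverted output, U3 inverted output.
Only U1 inverted output is consistent with every test.

U1 inverted output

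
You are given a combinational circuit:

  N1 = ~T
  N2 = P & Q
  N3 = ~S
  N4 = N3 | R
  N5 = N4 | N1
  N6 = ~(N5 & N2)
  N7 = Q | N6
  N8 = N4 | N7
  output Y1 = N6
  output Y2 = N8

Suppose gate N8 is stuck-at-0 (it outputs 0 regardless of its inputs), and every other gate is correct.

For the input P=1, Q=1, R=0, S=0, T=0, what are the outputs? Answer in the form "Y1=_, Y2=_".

Y1=0, Y2=0

Propagate with N8 forced: N1=1, N2=1, N3=1, N4=1, N5=1, N6=0, N7=1, N8=0 [stuck-at-0].
So the outputs are Y1=0, Y2=0. (Without the fault they would be Y1=0, Y2=1.)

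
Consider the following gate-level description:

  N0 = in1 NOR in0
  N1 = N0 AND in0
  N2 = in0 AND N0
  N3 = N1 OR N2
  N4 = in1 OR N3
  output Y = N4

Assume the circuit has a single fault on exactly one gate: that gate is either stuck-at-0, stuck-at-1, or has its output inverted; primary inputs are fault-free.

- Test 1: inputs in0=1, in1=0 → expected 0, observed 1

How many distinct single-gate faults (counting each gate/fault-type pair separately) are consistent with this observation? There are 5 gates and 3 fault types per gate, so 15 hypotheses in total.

10

Fault-free: N0=0, N1=0, N2=0, N3=0, N4=0 → 0. Observed 1.
  N0: stuck-at-1, inverted output ✓; others ✗
  N1: stuck-at-1, inverted output ✓; others ✗
  N2: stuck-at-1, inverted output ✓; others ✗
  N3: stuck-at-1, inverted output ✓; others ✗
  N4: stuck-at-1, inverted output ✓; others ✗
Consistent faults: {N0 stuck-at-1, N0 inverted output, N1 stuck-at-1, N1 inverted output, N2 stuck-at-1, N2 inverted output, N3 stuck-at-1, N3 inverted output, N4 stuck-at-1, N4 inverted output} — 10 in all.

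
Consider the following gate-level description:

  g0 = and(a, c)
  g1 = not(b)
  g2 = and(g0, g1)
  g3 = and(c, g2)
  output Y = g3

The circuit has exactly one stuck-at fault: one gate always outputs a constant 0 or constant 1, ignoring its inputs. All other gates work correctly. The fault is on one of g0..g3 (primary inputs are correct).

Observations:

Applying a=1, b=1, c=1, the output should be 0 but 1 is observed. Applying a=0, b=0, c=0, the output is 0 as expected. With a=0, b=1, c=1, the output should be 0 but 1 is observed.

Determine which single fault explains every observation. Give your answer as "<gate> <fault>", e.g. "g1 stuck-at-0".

Fault-free values for test 1 (a=1, b=1, c=1): g0=1, g1=0, g2=0, g3=0, giving Y=0. Observed 1.
Test 1: faults giving observed 1 are {g1 stuck-at-1, g2 stuck-at-1, g3 stuck-at-1}.
Test 2 (a=0, b=0, c=0): fault-free g0=0, g1=1, g2=0, g3=0 → 0; observed 0. Eliminates g3 stuck-at-1.
Test 3 (a=0, b=1, c=1): fault-free g0=0, g1=0, g2=0, g3=0 → 0; observed 1. Eliminates g1 stuck-at-1.
Only g2 stuck-at-1 is consistent with every test.

g2 stuck-at-1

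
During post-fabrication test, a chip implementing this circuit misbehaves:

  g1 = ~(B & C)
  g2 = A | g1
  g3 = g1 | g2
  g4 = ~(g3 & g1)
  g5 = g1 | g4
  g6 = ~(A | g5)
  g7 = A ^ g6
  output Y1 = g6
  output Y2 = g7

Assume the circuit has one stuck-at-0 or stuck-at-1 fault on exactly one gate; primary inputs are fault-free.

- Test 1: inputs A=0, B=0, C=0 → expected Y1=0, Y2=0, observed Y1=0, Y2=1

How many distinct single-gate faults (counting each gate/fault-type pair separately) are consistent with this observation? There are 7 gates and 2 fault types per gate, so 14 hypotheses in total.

Fault-free: g1=1, g2=1, g3=1, g4=0, g5=1, g6=0, g7=0 → Y1=0, Y2=0. Observed Y1=0, Y2=1.
  g1 stuck-at-0: output Y1=0, Y2=0 ✗
  g1 stuck-at-1: output Y1=0, Y2=0 ✗
  g2 stuck-at-0: output Y1=0, Y2=0 ✗
  g2 stuck-at-1: output Y1=0, Y2=0 ✗
  g3 stuck-at-0: output Y1=0, Y2=0 ✗
  g3 stuck-at-1: output Y1=0, Y2=0 ✗
  g4 stuck-at-0: output Y1=0, Y2=0 ✗
  g4 stuck-at-1: output Y1=0, Y2=0 ✗
  g5 stuck-at-0: output Y1=1, Y2=1 ✗
  g5 stuck-at-1: output Y1=0, Y2=0 ✗
  g6 stuck-at-0: output Y1=0, Y2=0 ✗
  g6 stuck-at-1: output Y1=1, Y2=1 ✗
  g7 stuck-at-0: output Y1=0, Y2=0 ✗
  g7 stuck-at-1: output Y1=0, Y2=1 ✓
Consistent faults: {g7 stuck-at-1} — 1 in all.

1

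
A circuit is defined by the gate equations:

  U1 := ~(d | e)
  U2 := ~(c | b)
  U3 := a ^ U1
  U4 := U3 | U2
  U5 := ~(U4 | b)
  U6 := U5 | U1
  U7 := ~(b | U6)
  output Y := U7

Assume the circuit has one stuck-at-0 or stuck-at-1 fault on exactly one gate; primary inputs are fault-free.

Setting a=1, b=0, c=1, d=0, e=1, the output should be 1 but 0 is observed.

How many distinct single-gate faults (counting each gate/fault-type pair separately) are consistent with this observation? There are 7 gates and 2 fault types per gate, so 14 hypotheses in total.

Fault-free: U1=0, U2=0, U3=1, U4=1, U5=0, U6=0, U7=1 → 1. Observed 0.
  U1 stuck-at-0: output 1 ✗
  U1 stuck-at-1: output 0 ✓
  U2 stuck-at-0: output 1 ✗
  U2 stuck-at-1: output 1 ✗
  U3 stuck-at-0: output 0 ✓
  U3 stuck-at-1: output 1 ✗
  U4 stuck-at-0: output 0 ✓
  U4 stuck-at-1: output 1 ✗
  U5 stuck-at-0: output 1 ✗
  U5 stuck-at-1: output 0 ✓
  U6 stuck-at-0: output 1 ✗
  U6 stuck-at-1: output 0 ✓
  U7 stuck-at-0: output 0 ✓
  U7 stuck-at-1: output 1 ✗
Consistent faults: {U1 stuck-at-1, U3 stuck-at-0, U4 stuck-at-0, U5 stuck-at-1, U6 stuck-at-1, U7 stuck-at-0} — 6 in all.

6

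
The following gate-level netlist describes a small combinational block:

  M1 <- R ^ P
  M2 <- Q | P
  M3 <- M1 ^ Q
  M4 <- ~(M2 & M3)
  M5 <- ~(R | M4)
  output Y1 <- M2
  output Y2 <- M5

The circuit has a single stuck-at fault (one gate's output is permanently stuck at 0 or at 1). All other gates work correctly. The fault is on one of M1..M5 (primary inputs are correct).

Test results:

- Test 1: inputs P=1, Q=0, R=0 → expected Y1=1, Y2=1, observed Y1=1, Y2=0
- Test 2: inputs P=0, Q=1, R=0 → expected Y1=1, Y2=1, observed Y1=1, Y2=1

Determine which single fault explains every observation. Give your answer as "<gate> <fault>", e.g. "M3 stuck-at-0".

Fault-free values for test 1 (P=1, Q=0, R=0): M1=1, M2=1, M3=1, M4=0, M5=1, giving Y1=1, Y2=1. Observed Y1=1, Y2=0.
Test 1: faults giving observed Y1=1, Y2=0 are {M1 stuck-at-0, M3 stuck-at-0, M4 stuck-at-1, M5 stuck-at-0}.
Test 2 (P=0, Q=1, R=0): fault-free M1=0, M2=1, M3=1, M4=0, M5=1 → Y1=1, Y2=1; observed Y1=1, Y2=1. Eliminates M3 stuck-at-0, M4 stuck-at-1, M5 stuck-at-0.
Only M1 stuck-at-0 is consistent with every test.

M1 stuck-at-0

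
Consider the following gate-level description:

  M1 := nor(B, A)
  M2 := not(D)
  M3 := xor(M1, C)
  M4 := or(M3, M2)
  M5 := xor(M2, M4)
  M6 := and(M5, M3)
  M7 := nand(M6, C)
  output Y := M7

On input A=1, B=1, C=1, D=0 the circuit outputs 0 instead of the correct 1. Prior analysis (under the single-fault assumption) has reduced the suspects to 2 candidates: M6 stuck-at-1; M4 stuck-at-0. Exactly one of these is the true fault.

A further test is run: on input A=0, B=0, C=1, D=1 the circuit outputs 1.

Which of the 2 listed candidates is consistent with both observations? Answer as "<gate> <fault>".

Evaluate each candidate on input A=0, B=0, C=1, D=1:
  M6 stuck-at-1: M1=1, M2=0, M3=0, M4=0, M5=0, M6=1 [stuck-at-1], M7=0 → 0 — eliminated
  M4 stuck-at-0: M1=1, M2=0, M3=0, M4=0 [stuck-at-0], M5=0, M6=0, M7=1 → 1 — matches
Only M4 stuck-at-0 reproduces the observed 1.

M4 stuck-at-0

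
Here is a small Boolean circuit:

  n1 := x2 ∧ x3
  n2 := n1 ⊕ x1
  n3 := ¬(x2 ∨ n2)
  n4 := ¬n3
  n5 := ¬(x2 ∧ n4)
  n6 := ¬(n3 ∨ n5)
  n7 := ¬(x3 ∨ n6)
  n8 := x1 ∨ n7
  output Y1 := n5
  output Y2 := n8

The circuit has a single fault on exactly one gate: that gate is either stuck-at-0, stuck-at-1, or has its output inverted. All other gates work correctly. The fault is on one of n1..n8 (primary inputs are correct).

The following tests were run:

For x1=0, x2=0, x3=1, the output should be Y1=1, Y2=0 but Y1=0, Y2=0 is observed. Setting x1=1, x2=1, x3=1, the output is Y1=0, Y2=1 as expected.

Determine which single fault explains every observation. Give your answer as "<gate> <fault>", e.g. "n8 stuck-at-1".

n5 stuck-at-0

Fault-free values for test 1 (x1=0, x2=0, x3=1): n1=0, n2=0, n3=1, n4=0, n5=1, n6=0, n7=0, n8=0, giving Y1=1, Y2=0. Observed Y1=0, Y2=0.
Test 1: faults giving observed Y1=0, Y2=0 are {n5 stuck-at-0, n5 inverted output}.
Test 2 (x1=1, x2=1, x3=1): fault-free n1=1, n2=0, n3=0, n4=1, n5=0, n6=1, n7=0, n8=1 → Y1=0, Y2=1; observed Y1=0, Y2=1. Eliminates n5 inverted output.
Only n5 stuck-at-0 is consistent with every test.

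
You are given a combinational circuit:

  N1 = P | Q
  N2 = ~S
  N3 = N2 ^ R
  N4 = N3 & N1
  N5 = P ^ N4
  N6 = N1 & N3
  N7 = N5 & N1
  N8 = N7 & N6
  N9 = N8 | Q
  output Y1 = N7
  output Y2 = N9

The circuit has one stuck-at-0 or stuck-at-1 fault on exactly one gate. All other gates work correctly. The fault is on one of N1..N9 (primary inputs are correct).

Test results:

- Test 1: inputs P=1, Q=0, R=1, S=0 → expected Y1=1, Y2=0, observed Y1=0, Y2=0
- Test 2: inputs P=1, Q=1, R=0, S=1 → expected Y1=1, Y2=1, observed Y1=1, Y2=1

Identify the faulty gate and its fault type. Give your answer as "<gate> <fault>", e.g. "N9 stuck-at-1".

Fault-free values for test 1 (P=1, Q=0, R=1, S=0): N1=1, N2=1, N3=0, N4=0, N5=1, N6=0, N7=1, N8=0, N9=0, giving Y1=1, Y2=0. Observed Y1=0, Y2=0.
Test 1: faults giving observed Y1=0, Y2=0 are {N1 stuck-at-0, N2 stuck-at-0, N3 stuck-at-1, N4 stuck-at-1, N5 stuck-at-0, N7 stuck-at-0}.
Test 2 (P=1, Q=1, R=0, S=1): fault-free N1=1, N2=0, N3=0, N4=0, N5=1, N6=0, N7=1, N8=0, N9=1 → Y1=1, Y2=1; observed Y1=1, Y2=1. Eliminates N1 stuck-at-0, N3 stuck-at-1, N4 stuck-at-1, N5 stuck-at-0, N7 stuck-at-0.
Only N2 stuck-at-0 is consistent with every test.

N2 stuck-at-0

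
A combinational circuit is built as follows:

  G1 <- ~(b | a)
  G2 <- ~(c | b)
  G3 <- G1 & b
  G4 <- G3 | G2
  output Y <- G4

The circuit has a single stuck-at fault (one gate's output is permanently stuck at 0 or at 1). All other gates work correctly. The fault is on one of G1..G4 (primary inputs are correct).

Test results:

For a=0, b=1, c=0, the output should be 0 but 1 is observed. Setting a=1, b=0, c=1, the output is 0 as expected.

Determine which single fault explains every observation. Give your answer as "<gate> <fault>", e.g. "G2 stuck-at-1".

G1 stuck-at-1

Fault-free values for test 1 (a=0, b=1, c=0): G1=0, G2=0, G3=0, G4=0, giving Y=0. Observed 1.
Test 1: faults giving observed 1 are {G1 stuck-at-1, G2 stuck-at-1, G3 stuck-at-1, G4 stuck-at-1}.
Test 2 (a=1, b=0, c=1): fault-free G1=0, G2=0, G3=0, G4=0 → 0; observed 0. Eliminates G2 stuck-at-1, G3 stuck-at-1, G4 stuck-at-1.
Only G1 stuck-at-1 is consistent with every test.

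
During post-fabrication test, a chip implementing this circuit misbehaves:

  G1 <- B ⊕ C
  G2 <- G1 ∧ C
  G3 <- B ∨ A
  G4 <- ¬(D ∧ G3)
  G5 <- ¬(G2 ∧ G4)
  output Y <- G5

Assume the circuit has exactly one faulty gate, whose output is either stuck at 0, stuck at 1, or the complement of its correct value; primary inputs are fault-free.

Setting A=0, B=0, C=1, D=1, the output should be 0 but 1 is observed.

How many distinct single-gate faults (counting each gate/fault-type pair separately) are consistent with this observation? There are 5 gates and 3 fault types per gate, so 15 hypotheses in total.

10

Fault-free: G1=1, G2=1, G3=0, G4=1, G5=0 → 0. Observed 1.
  G1: stuck-at-0, inverted output ✓; others ✗
  G2: stuck-at-0, inverted output ✓; others ✗
  G3: stuck-at-1, inverted output ✓; others ✗
  G4: stuck-at-0, inverted output ✓; others ✗
  G5: stuck-at-1, inverted output ✓; others ✗
Consistent faults: {G1 stuck-at-0, G1 inverted output, G2 stuck-at-0, G2 inverted output, G3 stuck-at-1, G3 inverted output, G4 stuck-at-0, G4 inverted output, G5 stuck-at-1, G5 inverted output} — 10 in all.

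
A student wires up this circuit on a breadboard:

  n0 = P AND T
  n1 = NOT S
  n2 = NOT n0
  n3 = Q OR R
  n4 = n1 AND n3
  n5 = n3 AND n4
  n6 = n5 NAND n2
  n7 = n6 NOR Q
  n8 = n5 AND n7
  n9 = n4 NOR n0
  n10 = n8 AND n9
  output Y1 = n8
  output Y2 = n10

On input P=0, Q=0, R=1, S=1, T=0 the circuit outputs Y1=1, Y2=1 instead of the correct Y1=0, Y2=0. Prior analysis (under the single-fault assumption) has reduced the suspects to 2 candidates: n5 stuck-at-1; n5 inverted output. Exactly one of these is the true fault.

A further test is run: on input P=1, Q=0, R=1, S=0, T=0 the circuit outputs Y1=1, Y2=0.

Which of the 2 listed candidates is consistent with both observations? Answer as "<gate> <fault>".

n5 stuck-at-1

Evaluate each candidate on input P=1, Q=0, R=1, S=0, T=0:
  n5 stuck-at-1: n0=0, n1=1, n2=1, n3=1, n4=1, n5=1 [stuck-at-1], n6=0, n7=1, n8=1, n9=0, n10=0 → Y1=1, Y2=0 — matches
  n5 inverted output: n0=0, n1=1, n2=1, n3=1, n4=1, n5=0 [inverted output], n6=1, n7=0, n8=0, n9=0, n10=0 → Y1=0, Y2=0 — eliminated
Only n5 stuck-at-1 reproduces the observed Y1=1, Y2=0.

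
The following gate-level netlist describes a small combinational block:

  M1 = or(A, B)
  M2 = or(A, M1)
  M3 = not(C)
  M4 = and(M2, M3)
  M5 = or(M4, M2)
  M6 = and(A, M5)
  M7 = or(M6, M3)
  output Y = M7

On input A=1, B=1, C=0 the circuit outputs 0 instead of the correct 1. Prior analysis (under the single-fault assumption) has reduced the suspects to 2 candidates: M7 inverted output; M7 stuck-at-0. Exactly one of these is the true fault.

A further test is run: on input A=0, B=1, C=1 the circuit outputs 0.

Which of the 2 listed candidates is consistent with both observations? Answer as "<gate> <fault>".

Evaluate each candidate on input A=0, B=1, C=1:
  M7 inverted output: M1=1, M2=1, M3=0, M4=0, M5=1, M6=0, M7=1 [inverted output] → 1 — eliminated
  M7 stuck-at-0: M1=1, M2=1, M3=0, M4=0, M5=1, M6=0, M7=0 [stuck-at-0] → 0 — matches
Only M7 stuck-at-0 reproduces the observed 0.

M7 stuck-at-0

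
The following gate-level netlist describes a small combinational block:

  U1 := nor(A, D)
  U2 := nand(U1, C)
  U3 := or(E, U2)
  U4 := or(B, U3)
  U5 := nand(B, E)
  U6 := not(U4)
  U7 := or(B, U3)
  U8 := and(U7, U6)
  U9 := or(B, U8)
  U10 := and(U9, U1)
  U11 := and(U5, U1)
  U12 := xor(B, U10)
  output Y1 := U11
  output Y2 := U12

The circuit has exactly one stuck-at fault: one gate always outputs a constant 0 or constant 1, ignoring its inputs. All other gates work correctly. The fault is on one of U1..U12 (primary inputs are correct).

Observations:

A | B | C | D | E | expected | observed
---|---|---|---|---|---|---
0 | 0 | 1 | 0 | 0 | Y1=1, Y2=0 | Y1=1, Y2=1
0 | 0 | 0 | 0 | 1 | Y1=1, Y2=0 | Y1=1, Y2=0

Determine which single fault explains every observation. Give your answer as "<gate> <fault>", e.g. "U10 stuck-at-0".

Fault-free values for test 1 (A=0, B=0, C=1, D=0, E=0): U1=1, U2=0, U3=0, U4=0, U5=1, U6=1, U7=0, U8=0, U9=0, U10=0, U11=1, U12=0, giving Y1=1, Y2=0. Observed Y1=1, Y2=1.
Test 1: faults giving observed Y1=1, Y2=1 are {U7 stuck-at-1, U8 stuck-at-1, U9 stuck-at-1, U10 stuck-at-1, U12 stuck-at-1}.
Test 2 (A=0, B=0, C=0, D=0, E=1): fault-free U1=1, U2=1, U3=1, U4=1, U5=1, U6=0, U7=1, U8=0, U9=0, U10=0, U11=1, U12=0 → Y1=1, Y2=0; observed Y1=1, Y2=0. Eliminates U8 stuck-at-1, U9 stuck-at-1, U10 stuck-at-1, U12 stuck-at-1.
Only U7 stuck-at-1 is consistent with every test.

U7 stuck-at-1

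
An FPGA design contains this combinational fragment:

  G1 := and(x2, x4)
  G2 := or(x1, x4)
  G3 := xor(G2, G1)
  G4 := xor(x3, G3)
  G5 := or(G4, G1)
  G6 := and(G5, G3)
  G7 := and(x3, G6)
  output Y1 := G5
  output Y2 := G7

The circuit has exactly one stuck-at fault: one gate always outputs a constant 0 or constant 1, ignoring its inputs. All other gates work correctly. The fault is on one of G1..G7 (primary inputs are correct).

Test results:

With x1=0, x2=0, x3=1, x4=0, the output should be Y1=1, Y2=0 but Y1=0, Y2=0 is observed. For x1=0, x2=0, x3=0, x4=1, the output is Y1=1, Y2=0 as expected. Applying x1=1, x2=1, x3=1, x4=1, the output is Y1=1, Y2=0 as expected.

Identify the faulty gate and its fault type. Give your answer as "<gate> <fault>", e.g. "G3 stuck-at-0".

G2 stuck-at-1

Fault-free values for test 1 (x1=0, x2=0, x3=1, x4=0): G1=0, G2=0, G3=0, G4=1, G5=1, G6=0, G7=0, giving Y1=1, Y2=0. Observed Y1=0, Y2=0.
Test 1: faults giving observed Y1=0, Y2=0 are {G2 stuck-at-1, G3 stuck-at-1, G4 stuck-at-0, G5 stuck-at-0}.
Test 2 (x1=0, x2=0, x3=0, x4=1): fault-free G1=0, G2=1, G3=1, G4=1, G5=1, G6=1, G7=0 → Y1=1, Y2=0; observed Y1=1, Y2=0. Eliminates G4 stuck-at-0, G5 stuck-at-0.
Test 3 (x1=1, x2=1, x3=1, x4=1): fault-free G1=1, G2=1, G3=0, G4=1, G5=1, G6=0, G7=0 → Y1=1, Y2=0; observed Y1=1, Y2=0. Eliminates G3 stuck-at-1.
Only G2 stuck-at-1 is consistent with every test.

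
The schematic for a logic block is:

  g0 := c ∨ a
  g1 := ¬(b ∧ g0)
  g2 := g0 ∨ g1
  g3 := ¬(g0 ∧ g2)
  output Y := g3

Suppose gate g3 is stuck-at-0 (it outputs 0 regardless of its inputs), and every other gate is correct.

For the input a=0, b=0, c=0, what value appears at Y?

0

Propagate with g3 forced: g0=0, g1=1, g2=1, g3=0 [stuck-at-0].
So Y = 0. (Without the fault it would be 1.)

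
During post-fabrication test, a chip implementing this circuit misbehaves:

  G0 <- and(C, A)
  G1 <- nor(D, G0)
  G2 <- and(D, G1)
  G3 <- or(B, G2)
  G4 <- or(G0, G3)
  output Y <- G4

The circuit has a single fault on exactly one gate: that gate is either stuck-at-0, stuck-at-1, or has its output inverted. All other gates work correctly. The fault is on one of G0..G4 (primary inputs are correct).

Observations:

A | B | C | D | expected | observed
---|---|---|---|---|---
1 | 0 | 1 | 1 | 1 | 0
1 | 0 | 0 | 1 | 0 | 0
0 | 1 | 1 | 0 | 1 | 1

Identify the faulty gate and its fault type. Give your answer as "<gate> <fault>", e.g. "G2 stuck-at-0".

Fault-free values for test 1 (A=1, B=0, C=1, D=1): G0=1, G1=0, G2=0, G3=0, G4=1, giving Y=1. Observed 0.
Test 1: faults giving observed 0 are {G0 stuck-at-0, G0 inverted output, G4 stuck-at-0, G4 inverted output}.
Test 2 (A=1, B=0, C=0, D=1): fault-free G0=0, G1=0, G2=0, G3=0, G4=0 → 0; observed 0. Eliminates G0 inverted output, G4 inverted output.
Test 3 (A=0, B=1, C=1, D=0): fault-free G0=0, G1=1, G2=0, G3=1, G4=1 → 1; observed 1. Eliminates G4 stuck-at-0.
Only G0 stuck-at-0 is consistent with every test.

G0 stuck-at-0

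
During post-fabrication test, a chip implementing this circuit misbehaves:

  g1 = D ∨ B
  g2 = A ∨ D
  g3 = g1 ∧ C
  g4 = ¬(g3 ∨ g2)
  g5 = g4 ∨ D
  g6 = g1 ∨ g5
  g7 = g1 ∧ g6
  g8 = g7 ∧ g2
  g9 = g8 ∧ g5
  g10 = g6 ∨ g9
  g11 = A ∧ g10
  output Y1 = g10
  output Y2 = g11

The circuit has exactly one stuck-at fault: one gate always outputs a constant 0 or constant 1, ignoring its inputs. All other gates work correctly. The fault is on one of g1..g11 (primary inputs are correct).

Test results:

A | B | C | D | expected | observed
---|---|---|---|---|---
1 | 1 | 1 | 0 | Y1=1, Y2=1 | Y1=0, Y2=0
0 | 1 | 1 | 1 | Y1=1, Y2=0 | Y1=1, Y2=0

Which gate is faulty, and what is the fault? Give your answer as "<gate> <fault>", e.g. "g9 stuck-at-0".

g1 stuck-at-0

Fault-free values for test 1 (A=1, B=1, C=1, D=0): g1=1, g2=1, g3=1, g4=0, g5=0, g6=1, g7=1, g8=1, g9=0, g10=1, g11=1, giving Y1=1, Y2=1. Observed Y1=0, Y2=0.
Test 1: faults giving observed Y1=0, Y2=0 are {g1 stuck-at-0, g6 stuck-at-0, g10 stuck-at-0}.
Test 2 (A=0, B=1, C=1, D=1): fault-free g1=1, g2=1, g3=1, g4=0, g5=1, g6=1, g7=1, g8=1, g9=1, g10=1, g11=0 → Y1=1, Y2=0; observed Y1=1, Y2=0. Eliminates g6 stuck-at-0, g10 stuck-at-0.
Only g1 stuck-at-0 is consistent with every test.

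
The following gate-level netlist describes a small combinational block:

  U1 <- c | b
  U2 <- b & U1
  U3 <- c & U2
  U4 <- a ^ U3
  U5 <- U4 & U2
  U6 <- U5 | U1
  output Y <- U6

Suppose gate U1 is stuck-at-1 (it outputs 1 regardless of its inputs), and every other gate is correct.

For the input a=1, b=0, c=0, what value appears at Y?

Propagate with U1 forced: U1=1 [stuck-at-1], U2=0, U3=0, U4=1, U5=0, U6=1.
So Y = 1. (Without the fault it would be 0.)

1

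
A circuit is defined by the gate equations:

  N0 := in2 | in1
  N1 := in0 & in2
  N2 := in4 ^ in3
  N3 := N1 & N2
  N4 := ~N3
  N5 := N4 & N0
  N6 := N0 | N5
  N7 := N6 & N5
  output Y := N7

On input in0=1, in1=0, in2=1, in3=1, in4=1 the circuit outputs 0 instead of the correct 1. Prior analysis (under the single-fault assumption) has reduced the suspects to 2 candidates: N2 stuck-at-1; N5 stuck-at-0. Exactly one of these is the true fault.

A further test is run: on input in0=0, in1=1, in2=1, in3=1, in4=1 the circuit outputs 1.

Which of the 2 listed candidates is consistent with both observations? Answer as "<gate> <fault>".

N2 stuck-at-1

Evaluate each candidate on input in0=0, in1=1, in2=1, in3=1, in4=1:
  N2 stuck-at-1: N0=1, N1=0, N2=1 [stuck-at-1], N3=0, N4=1, N5=1, N6=1, N7=1 → 1 — matches
  N5 stuck-at-0: N0=1, N1=0, N2=0, N3=0, N4=1, N5=0 [stuck-at-0], N6=1, N7=0 → 0 — eliminated
Only N2 stuck-at-1 reproduces the observed 1.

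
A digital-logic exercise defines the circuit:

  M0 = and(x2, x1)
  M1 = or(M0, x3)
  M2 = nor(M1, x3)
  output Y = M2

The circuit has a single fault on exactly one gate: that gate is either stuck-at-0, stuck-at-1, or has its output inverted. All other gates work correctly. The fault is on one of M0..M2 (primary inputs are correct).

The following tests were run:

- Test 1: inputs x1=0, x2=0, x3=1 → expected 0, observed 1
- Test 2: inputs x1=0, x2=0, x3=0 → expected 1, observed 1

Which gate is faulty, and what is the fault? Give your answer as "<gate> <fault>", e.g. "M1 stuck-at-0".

Fault-free values for test 1 (x1=0, x2=0, x3=1): M0=0, M1=1, M2=0, giving Y=0. Observed 1.
Test 1: faults giving observed 1 are {M2 stuck-at-1, M2 inverted output}.
Test 2 (x1=0, x2=0, x3=0): fault-free M0=0, M1=0, M2=1 → 1; observed 1. Eliminates M2 inverted output.
Only M2 stuck-at-1 is consistent with every test.

M2 stuck-at-1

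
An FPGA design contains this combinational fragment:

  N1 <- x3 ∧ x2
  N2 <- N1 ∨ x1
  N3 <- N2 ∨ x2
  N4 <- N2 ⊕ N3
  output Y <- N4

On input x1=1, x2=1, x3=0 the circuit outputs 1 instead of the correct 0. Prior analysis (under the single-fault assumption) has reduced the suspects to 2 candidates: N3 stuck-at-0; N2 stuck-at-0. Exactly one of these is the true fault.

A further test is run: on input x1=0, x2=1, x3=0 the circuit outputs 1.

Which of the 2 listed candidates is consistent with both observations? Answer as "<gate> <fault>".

N2 stuck-at-0

Evaluate each candidate on input x1=0, x2=1, x3=0:
  N3 stuck-at-0: N1=0, N2=0, N3=0 [stuck-at-0], N4=0 → 0 — eliminated
  N2 stuck-at-0: N1=0, N2=0 [stuck-at-0], N3=1, N4=1 → 1 — matches
Only N2 stuck-at-0 reproduces the observed 1.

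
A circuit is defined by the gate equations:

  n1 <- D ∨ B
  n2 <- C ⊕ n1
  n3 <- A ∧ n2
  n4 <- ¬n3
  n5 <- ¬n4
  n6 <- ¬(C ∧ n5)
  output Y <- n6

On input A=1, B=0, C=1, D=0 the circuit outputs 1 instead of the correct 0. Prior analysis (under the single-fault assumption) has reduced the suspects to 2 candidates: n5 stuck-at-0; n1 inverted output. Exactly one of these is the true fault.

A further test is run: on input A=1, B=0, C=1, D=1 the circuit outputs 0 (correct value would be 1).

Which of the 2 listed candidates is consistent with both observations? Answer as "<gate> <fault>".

Evaluate each candidate on input A=1, B=0, C=1, D=1:
  n5 stuck-at-0: n1=1, n2=0, n3=0, n4=1, n5=0 [stuck-at-0], n6=1 → 1 — eliminated
  n1 inverted output: n1=0 [inverted output], n2=1, n3=1, n4=0, n5=1, n6=0 → 0 — matches
Only n1 inverted output reproduces the observed 0.

n1 inverted output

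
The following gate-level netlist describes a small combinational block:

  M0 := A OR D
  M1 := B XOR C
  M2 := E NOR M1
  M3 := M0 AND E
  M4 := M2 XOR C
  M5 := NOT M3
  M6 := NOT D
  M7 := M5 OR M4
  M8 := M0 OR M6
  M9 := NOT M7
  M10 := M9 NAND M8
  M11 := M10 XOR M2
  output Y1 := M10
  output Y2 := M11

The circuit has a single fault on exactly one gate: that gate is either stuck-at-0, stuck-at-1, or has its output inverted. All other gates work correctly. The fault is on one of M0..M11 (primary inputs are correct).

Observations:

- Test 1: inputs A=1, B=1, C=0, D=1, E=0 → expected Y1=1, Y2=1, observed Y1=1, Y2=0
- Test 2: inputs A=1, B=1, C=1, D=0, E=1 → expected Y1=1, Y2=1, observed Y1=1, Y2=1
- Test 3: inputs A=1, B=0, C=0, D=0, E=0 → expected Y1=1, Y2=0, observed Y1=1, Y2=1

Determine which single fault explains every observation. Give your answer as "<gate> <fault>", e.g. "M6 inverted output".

Fault-free values for test 1 (A=1, B=1, C=0, D=1, E=0): M0=1, M1=1, M2=0, M3=0, M4=0, M5=1, M6=0, M7=1, M8=1, M9=0, M10=1, M11=1, giving Y1=1, Y2=1. Observed Y1=1, Y2=0.
Test 1: faults giving observed Y1=1, Y2=0 are {M1 stuck-at-0, M1 inverted output, M2 stuck-at-1, M2 inverted output, M11 stuck-at-0, M11 inverted output}.
Test 2 (A=1, B=1, C=1, D=0, E=1): fault-free M0=1, M1=0, M2=0, M3=1, M4=1, M5=0, M6=1, M7=1, M8=1, M9=0, M10=1, M11=1 → Y1=1, Y2=1; observed Y1=1, Y2=1. Eliminates M2 stuck-at-1, M2 inverted output, M11 stuck-at-0, M11 inverted output.
Test 3 (A=1, B=0, C=0, D=0, E=0): fault-free M0=1, M1=0, M2=1, M3=0, M4=1, M5=1, M6=1, M7=1, M8=1, M9=0, M10=1, M11=0 → Y1=1, Y2=0; observed Y1=1, Y2=1. Eliminates M1 stuck-at-0.
Only M1 inverted output is consistent with every test.

M1 inverted output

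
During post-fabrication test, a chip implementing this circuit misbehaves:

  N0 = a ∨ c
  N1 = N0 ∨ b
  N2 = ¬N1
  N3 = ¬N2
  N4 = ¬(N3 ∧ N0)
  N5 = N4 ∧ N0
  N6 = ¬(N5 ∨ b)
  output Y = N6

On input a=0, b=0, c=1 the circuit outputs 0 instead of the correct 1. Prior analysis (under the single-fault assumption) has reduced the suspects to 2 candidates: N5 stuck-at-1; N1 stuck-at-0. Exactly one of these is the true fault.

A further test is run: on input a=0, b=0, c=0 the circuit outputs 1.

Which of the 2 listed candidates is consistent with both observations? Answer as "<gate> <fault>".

N1 stuck-at-0

Evaluate each candidate on input a=0, b=0, c=0:
  N5 stuck-at-1: N0=0, N1=0, N2=1, N3=0, N4=1, N5=1 [stuck-at-1], N6=0 → 0 — eliminated
  N1 stuck-at-0: N0=0, N1=0 [stuck-at-0], N2=1, N3=0, N4=1, N5=0, N6=1 → 1 — matches
Only N1 stuck-at-0 reproduces the observed 1.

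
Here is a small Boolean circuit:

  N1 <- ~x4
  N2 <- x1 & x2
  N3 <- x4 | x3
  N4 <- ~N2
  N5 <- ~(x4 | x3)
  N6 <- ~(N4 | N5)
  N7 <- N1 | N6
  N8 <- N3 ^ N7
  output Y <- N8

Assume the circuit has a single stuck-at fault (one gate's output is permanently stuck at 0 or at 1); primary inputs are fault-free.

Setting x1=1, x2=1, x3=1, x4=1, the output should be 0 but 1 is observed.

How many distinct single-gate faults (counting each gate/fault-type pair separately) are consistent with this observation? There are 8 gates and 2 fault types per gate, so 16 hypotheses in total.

7

Fault-free: N1=0, N2=1, N3=1, N4=0, N5=0, N6=1, N7=1, N8=0 → 0. Observed 1.
  N1: none of the 2 fault types match ✗
  N2: stuck-at-0 ✓; others ✗
  N3: stuck-at-0 ✓; others ✗
  N4: stuck-at-1 ✓; others ✗
  N5: stuck-at-1 ✓; others ✗
  N6: stuck-at-0 ✓; others ✗
  N7: stuck-at-0 ✓; others ✗
  N8: stuck-at-1 ✓; others ✗
Consistent faults: {N2 stuck-at-0, N3 stuck-at-0, N4 stuck-at-1, N5 stuck-at-1, N6 stuck-at-0, N7 stuck-at-0, N8 stuck-at-1} — 7 in all.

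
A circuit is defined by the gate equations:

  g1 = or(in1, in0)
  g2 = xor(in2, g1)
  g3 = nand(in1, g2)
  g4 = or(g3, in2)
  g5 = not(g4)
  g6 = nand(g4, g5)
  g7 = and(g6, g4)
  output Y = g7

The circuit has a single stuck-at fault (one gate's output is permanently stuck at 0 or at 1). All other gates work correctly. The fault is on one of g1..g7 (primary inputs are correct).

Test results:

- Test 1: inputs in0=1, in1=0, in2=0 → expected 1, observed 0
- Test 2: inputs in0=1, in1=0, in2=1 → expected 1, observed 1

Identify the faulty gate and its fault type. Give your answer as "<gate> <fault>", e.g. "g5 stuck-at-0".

g3 stuck-at-0

Fault-free values for test 1 (in0=1, in1=0, in2=0): g1=1, g2=1, g3=1, g4=1, g5=0, g6=1, g7=1, giving Y=1. Observed 0.
Test 1: faults giving observed 0 are {g3 stuck-at-0, g4 stuck-at-0, g5 stuck-at-1, g6 stuck-at-0, g7 stuck-at-0}.
Test 2 (in0=1, in1=0, in2=1): fault-free g1=1, g2=0, g3=1, g4=1, g5=0, g6=1, g7=1 → 1; observed 1. Eliminates g4 stuck-at-0, g5 stuck-at-1, g6 stuck-at-0, g7 stuck-at-0.
Only g3 stuck-at-0 is consistent with every test.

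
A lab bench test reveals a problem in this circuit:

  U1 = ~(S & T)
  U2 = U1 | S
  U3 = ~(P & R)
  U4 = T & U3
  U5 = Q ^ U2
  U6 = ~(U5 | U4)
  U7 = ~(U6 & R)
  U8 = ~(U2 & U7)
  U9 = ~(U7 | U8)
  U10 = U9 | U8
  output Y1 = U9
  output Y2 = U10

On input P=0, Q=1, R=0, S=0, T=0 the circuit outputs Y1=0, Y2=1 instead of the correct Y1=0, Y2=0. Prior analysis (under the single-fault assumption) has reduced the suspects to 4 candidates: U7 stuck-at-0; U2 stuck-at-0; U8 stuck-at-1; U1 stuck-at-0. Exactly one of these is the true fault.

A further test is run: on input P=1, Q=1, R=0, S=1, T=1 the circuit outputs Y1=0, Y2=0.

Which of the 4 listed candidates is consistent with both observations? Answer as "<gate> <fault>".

U1 stuck-at-0

Evaluate each candidate on input P=1, Q=1, R=0, S=1, T=1:
  U7 stuck-at-0: U1=0, U2=1, U3=1, U4=1, U5=0, U6=0, U7=0 [stuck-at-0], U8=1, U9=0, U10=1 → Y1=0, Y2=1 — eliminated
  U2 stuck-at-0: U1=0, U2=0 [stuck-at-0], U3=1, U4=1, U5=1, U6=0, U7=1, U8=1, U9=0, U10=1 → Y1=0, Y2=1 — eliminated
  U8 stuck-at-1: U1=0, U2=1, U3=1, U4=1, U5=0, U6=0, U7=1, U8=1 [stuck-at-1], U9=0, U10=1 → Y1=0, Y2=1 — eliminated
  U1 stuck-at-0: U1=0 [stuck-at-0], U2=1, U3=1, U4=1, U5=0, U6=0, U7=1, U8=0, U9=0, U10=0 → Y1=0, Y2=0 — matches
Only U1 stuck-at-0 reproduces the observed Y1=0, Y2=0.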